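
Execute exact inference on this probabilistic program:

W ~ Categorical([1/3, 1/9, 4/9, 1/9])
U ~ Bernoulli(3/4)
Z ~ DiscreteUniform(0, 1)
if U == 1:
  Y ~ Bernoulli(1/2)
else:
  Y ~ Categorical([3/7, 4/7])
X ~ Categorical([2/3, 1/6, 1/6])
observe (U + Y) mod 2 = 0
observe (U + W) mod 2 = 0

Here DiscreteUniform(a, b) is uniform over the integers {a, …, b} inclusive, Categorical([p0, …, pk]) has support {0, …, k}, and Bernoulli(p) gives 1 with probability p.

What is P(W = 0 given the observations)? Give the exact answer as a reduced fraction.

P(W = 0 | obs) = 3/14

Enumerate traces; 24 have nonzero weight after conditioning:
  (W=0, U=0, Z=0, Y=0, X=0) weight 1/84
  (W=0, U=0, Z=0, Y=0, X=1) weight 1/336
  (W=0, U=0, Z=0, Y=0, X=2) weight 1/336
  (W=0, U=0, Z=1, Y=0, X=0) weight 1/84
  (W=0, U=0, Z=1, Y=0, X=1) weight 1/336
  (W=0, U=0, Z=1, Y=0, X=2) weight 1/336
  (W=1, U=1, Z=0, Y=1, X=0) weight 1/72
  (W=1, U=1, Z=0, Y=1, X=1) weight 1/288
  (W=2, U=0, Z=0, Y=0, X=0) weight 1/63
  (W=3, U=1, Z=0, Y=1, X=0) weight 1/72
  … 14 more
Group by W:
  weight(W=0) = 1/28
  weight(W=1) = 1/24
  weight(W=2) = 1/21
  weight(W=3) = 1/24
Total weight = 1/28 + 1/24 + 1/21 + 1/24 = 1/6
P(W=0 | obs) = 1/28 / 1/6 = 3/14
P(W=1 | obs) = 1/24 / 1/6 = 1/4
P(W=2 | obs) = 1/21 / 1/6 = 2/7
P(W=3 | obs) = 1/24 / 1/6 = 1/4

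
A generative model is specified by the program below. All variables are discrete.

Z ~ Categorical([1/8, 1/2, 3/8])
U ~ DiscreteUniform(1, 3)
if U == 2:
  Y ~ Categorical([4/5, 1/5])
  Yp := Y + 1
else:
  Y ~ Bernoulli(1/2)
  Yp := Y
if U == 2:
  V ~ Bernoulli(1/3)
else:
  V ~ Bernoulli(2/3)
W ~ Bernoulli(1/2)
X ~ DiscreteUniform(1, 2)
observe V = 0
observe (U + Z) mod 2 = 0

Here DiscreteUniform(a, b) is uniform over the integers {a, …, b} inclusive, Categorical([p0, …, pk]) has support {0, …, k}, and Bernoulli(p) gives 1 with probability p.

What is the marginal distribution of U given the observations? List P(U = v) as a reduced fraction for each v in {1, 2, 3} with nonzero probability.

P(U=1) = 1/4, P(U=2) = 1/2, P(U=3) = 1/4

Enumerate traces; 32 have nonzero weight after conditioning:
  (Z=0, U=2, Y=0, V=0, W=0, X=1) weight 1/180
  (Z=0, U=2, Y=0, V=0, W=0, X=2) weight 1/180
  (Z=0, U=2, Y=0, V=0, W=1, X=1) weight 1/180
  (Z=0, U=2, Y=0, V=0, W=1, X=2) weight 1/180
  (Z=0, U=2, Y=1, V=0, W=0, X=1) weight 1/720
  (Z=0, U=2, Y=1, V=0, W=0, X=2) weight 1/720
  (Z=0, U=2, Y=1, V=0, W=1, X=1) weight 1/720
  (Z=0, U=2, Y=1, V=0, W=1, X=2) weight 1/720
  (Z=1, U=1, Y=0, V=0, W=0, X=1) weight 1/144
  (Z=1, U=3, Y=0, V=0, W=0, X=1) weight 1/144
  … 22 more
Group by U:
  weight(U=1) = 1/18
  weight(U=2) = 1/9
  weight(U=3) = 1/18
Total weight = 1/18 + 1/9 + 1/18 = 2/9
P(U=1 | obs) = 1/18 / 2/9 = 1/4
P(U=2 | obs) = 1/9 / 2/9 = 1/2
P(U=3 | obs) = 1/18 / 2/9 = 1/4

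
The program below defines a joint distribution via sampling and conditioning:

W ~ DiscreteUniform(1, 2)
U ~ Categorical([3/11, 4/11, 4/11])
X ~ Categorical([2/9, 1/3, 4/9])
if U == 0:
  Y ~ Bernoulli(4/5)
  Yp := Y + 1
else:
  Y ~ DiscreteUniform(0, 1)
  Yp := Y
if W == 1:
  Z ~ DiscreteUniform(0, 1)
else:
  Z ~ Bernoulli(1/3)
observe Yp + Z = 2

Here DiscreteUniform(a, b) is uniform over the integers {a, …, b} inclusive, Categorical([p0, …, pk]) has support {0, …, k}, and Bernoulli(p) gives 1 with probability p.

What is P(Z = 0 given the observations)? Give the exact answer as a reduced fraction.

Enumerate traces; 24 have nonzero weight after conditioning:
  (W=1, U=0, X=0, Y=0, Z=1) weight 1/330
  (W=1, U=0, X=0, Y=1, Z=0) weight 2/165
  (W=1, U=0, X=1, Y=0, Z=1) weight 1/220
  (W=1, U=0, X=1, Y=1, Z=0) weight 1/55
  (W=1, U=0, X=2, Y=0, Z=1) weight 1/165
  (W=1, U=0, X=2, Y=1, Z=0) weight 4/165
  (W=1, U=1, X=0, Y=1, Z=1) weight 1/99
  (W=1, U=1, X=1, Y=1, Z=1) weight 1/66
  … 16 more
Group by Z:
  weight(Z=0) = 7/55
  weight(Z=1) = 23/132
Total weight = 7/55 + 23/132 = 199/660
P(Z=0 | obs) = 7/55 / 199/660 = 84/199
P(Z=1 | obs) = 23/132 / 199/660 = 115/199

P(Z = 0 | obs) = 84/199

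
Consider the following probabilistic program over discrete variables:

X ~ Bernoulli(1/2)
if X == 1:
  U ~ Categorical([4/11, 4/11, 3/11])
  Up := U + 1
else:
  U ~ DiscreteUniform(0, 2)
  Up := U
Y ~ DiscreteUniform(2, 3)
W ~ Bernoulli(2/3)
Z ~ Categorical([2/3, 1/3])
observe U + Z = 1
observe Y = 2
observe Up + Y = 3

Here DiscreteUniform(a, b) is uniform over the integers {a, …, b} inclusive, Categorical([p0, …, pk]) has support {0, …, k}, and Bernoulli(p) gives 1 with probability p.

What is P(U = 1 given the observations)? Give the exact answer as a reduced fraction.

Enumerate traces; 4 have nonzero weight after conditioning:
  (X=0, U=1, Y=2, W=0, Z=0) weight 1/54
  (X=0, U=1, Y=2, W=1, Z=0) weight 1/27
  (X=1, U=0, Y=2, W=0, Z=1) weight 1/99
  (X=1, U=0, Y=2, W=1, Z=1) weight 2/99
Group by U:
  weight(U=0) = 1/33
  weight(U=1) = 1/18
Total weight = 1/33 + 1/18 = 17/198
P(U=0 | obs) = 1/33 / 17/198 = 6/17
P(U=1 | obs) = 1/18 / 17/198 = 11/17

P(U = 1 | obs) = 11/17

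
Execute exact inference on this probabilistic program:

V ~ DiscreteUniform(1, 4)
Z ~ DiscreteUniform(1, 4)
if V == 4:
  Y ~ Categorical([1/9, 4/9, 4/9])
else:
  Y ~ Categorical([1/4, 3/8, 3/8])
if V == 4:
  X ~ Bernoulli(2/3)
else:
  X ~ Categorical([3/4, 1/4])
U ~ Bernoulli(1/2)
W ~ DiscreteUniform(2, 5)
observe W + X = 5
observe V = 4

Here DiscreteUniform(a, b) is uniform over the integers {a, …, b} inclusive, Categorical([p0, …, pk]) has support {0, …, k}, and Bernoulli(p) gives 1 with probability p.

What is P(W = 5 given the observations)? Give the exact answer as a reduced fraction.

P(W = 5 | obs) = 1/3

Enumerate traces; 48 have nonzero weight after conditioning:
  (V=4, Z=1, Y=0, X=0, U=0, W=5) weight 1/3456
  (V=4, Z=1, Y=0, X=0, U=1, W=5) weight 1/3456
  (V=4, Z=1, Y=0, X=1, U=0, W=4) weight 1/1728
  (V=4, Z=1, Y=0, X=1, U=1, W=4) weight 1/1728
  (V=4, Z=1, Y=1, X=0, U=0, W=5) weight 1/864
  (V=4, Z=1, Y=1, X=0, U=1, W=5) weight 1/864
  (V=4, Z=1, Y=1, X=1, U=0, W=4) weight 1/432
  (V=4, Z=1, Y=1, X=1, U=1, W=4) weight 1/432
  … 40 more
Group by W:
  weight(W=4) = 1/24
  weight(W=5) = 1/48
Total weight = 1/24 + 1/48 = 1/16
P(W=4 | obs) = 1/24 / 1/16 = 2/3
P(W=5 | obs) = 1/48 / 1/16 = 1/3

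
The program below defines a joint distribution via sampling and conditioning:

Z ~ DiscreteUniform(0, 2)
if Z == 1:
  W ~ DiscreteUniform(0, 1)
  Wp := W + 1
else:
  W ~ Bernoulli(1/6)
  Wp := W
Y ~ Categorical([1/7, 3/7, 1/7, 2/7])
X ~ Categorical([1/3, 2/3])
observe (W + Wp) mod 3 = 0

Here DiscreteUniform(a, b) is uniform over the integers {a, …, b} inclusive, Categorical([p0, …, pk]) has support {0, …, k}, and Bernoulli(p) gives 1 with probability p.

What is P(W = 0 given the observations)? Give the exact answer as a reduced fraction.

Enumerate traces; 24 have nonzero weight after conditioning:
  (Z=0, W=0, Y=0, X=0) weight 5/378
  (Z=0, W=0, Y=0, X=1) weight 5/189
  (Z=0, W=0, Y=1, X=0) weight 5/126
  (Z=0, W=0, Y=1, X=1) weight 5/63
  (Z=0, W=0, Y=2, X=0) weight 5/378
  (Z=0, W=0, Y=2, X=1) weight 5/189
  (Z=0, W=0, Y=3, X=0) weight 5/189
  (Z=0, W=0, Y=3, X=1) weight 10/189
  (Z=1, W=1, Y=0, X=0) weight 1/126
  … 15 more
Group by W:
  weight(W=0) = 5/9
  weight(W=1) = 1/6
Total weight = 5/9 + 1/6 = 13/18
P(W=0 | obs) = 5/9 / 13/18 = 10/13
P(W=1 | obs) = 1/6 / 13/18 = 3/13

P(W = 0 | obs) = 10/13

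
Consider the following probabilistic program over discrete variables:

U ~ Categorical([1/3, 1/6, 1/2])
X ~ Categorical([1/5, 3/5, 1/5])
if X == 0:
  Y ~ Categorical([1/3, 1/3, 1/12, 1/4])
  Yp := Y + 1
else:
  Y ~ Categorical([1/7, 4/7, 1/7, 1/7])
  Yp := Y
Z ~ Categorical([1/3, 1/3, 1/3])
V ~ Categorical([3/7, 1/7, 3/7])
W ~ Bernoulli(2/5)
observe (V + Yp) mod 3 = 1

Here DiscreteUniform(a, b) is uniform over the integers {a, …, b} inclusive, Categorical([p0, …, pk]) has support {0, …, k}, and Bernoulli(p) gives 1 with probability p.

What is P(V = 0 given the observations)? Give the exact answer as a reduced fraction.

Enumerate traces; 216 have nonzero weight after conditioning:
  (U=0, X=0, Y=0, Z=0, V=0, W=0) weight 1/525
  (U=0, X=0, Y=0, Z=0, V=0, W=1) weight 2/1575
  (U=0, X=0, Y=0, Z=1, V=0, W=0) weight 1/525
  (U=0, X=0, Y=0, Z=1, V=0, W=1) weight 2/1575
  (U=0, X=0, Y=0, Z=2, V=0, W=0) weight 1/525
  (U=0, X=0, Y=0, Z=2, V=0, W=1) weight 2/1575
  (U=0, X=0, Y=1, Z=0, V=2, W=0) weight 1/525
  (U=0, X=0, Y=1, Z=0, V=2, W=1) weight 2/1575
  (U=0, X=0, Y=2, Z=0, V=1, W=0) weight 1/6300
  … 207 more
Group by V:
  weight(V=0) = 241/980
  weight(V=1) = 103/2940
  weight(V=2) = 19/245
Total weight = 241/980 + 103/2940 + 19/245 = 527/1470
P(V=0 | obs) = 241/980 / 527/1470 = 723/1054
P(V=1 | obs) = 103/2940 / 527/1470 = 103/1054
P(V=2 | obs) = 19/245 / 527/1470 = 114/527

P(V = 0 | obs) = 723/1054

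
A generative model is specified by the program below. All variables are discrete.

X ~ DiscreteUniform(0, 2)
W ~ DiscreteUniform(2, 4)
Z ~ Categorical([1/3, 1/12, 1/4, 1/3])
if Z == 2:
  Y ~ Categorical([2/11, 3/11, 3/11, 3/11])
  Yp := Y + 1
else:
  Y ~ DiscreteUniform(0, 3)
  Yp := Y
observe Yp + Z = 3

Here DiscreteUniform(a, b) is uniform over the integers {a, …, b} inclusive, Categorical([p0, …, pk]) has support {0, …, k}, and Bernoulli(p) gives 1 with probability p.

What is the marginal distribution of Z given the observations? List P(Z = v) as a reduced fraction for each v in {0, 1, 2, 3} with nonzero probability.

P(Z=0) = 44/123, P(Z=1) = 11/123, P(Z=2) = 8/41, P(Z=3) = 44/123

Enumerate traces; 36 have nonzero weight after conditioning:
  (X=0, W=2, Z=0, Y=3) weight 1/108
  (X=0, W=2, Z=1, Y=2) weight 1/432
  (X=0, W=2, Z=2, Y=0) weight 1/198
  (X=0, W=2, Z=3, Y=0) weight 1/108
  (X=0, W=3, Z=0, Y=3) weight 1/108
  (X=0, W=3, Z=1, Y=2) weight 1/432
  (X=0, W=3, Z=2, Y=0) weight 1/198
  (X=0, W=3, Z=3, Y=0) weight 1/108
  … 28 more
Group by Z:
  weight(Z=0) = 1/12
  weight(Z=1) = 1/48
  weight(Z=2) = 1/22
  weight(Z=3) = 1/12
Total weight = 1/12 + 1/48 + 1/22 + 1/12 = 41/176
P(Z=0 | obs) = 1/12 / 41/176 = 44/123
P(Z=1 | obs) = 1/48 / 41/176 = 11/123
P(Z=2 | obs) = 1/22 / 41/176 = 8/41
P(Z=3 | obs) = 1/12 / 41/176 = 44/123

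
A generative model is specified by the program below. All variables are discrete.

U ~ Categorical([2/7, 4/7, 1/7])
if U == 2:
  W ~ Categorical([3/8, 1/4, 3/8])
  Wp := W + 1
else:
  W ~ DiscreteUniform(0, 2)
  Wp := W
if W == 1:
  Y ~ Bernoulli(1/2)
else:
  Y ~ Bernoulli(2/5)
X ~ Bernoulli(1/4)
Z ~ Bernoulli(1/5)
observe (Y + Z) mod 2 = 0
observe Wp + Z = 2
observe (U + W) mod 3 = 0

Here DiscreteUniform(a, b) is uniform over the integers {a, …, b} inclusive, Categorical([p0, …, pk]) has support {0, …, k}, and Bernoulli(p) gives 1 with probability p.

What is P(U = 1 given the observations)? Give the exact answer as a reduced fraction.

Enumerate traces; 4 have nonzero weight after conditioning:
  (U=1, W=2, Y=0, X=0, Z=0) weight 12/175
  (U=1, W=2, Y=0, X=1, Z=0) weight 4/175
  (U=2, W=1, Y=0, X=0, Z=0) weight 3/280
  (U=2, W=1, Y=0, X=1, Z=0) weight 1/280
Group by U:
  weight(U=1) = 16/175
  weight(U=2) = 1/70
Total weight = 16/175 + 1/70 = 37/350
P(U=1 | obs) = 16/175 / 37/350 = 32/37
P(U=2 | obs) = 1/70 / 37/350 = 5/37

P(U = 1 | obs) = 32/37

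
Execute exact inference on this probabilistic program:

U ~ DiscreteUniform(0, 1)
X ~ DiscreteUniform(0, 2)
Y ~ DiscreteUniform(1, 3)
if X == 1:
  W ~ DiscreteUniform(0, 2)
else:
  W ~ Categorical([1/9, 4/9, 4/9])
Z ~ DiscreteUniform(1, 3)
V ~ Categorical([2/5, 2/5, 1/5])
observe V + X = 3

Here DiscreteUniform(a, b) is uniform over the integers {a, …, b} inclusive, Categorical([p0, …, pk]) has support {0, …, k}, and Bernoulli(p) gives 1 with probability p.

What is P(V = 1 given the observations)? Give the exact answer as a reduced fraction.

P(V = 1 | obs) = 2/3

Enumerate traces; 108 have nonzero weight after conditioning:
  (U=0, X=1, Y=1, W=0, Z=1, V=2) weight 1/810
  (U=0, X=1, Y=1, W=0, Z=2, V=2) weight 1/810
  (U=0, X=1, Y=1, W=0, Z=3, V=2) weight 1/810
  (U=0, X=1, Y=1, W=1, Z=1, V=2) weight 1/810
  (U=0, X=1, Y=1, W=1, Z=2, V=2) weight 1/810
  (U=0, X=1, Y=1, W=1, Z=3, V=2) weight 1/810
  (U=0, X=1, Y=1, W=2, Z=1, V=2) weight 1/810
  (U=0, X=1, Y=1, W=2, Z=2, V=2) weight 1/810
  (U=0, X=2, Y=1, W=0, Z=1, V=1) weight 1/1215
  … 99 more
Group by V:
  weight(V=1) = 2/15
  weight(V=2) = 1/15
Total weight = 2/15 + 1/15 = 1/5
P(V=1 | obs) = 2/15 / 1/5 = 2/3
P(V=2 | obs) = 1/15 / 1/5 = 1/3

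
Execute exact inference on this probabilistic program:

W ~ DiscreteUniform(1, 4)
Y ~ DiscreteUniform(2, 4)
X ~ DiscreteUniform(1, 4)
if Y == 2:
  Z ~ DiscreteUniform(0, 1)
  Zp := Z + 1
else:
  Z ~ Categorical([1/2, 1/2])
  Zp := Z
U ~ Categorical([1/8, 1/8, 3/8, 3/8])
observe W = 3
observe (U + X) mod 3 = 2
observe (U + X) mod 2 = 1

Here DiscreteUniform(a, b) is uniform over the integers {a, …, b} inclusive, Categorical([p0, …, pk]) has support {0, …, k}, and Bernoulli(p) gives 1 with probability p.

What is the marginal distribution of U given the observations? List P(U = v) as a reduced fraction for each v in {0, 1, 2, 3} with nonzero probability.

Enumerate traces; 18 have nonzero weight after conditioning:
  (W=3, Y=2, X=2, Z=0, U=3) weight 1/256
  (W=3, Y=2, X=2, Z=1, U=3) weight 1/256
  (W=3, Y=2, X=3, Z=0, U=2) weight 1/256
  (W=3, Y=2, X=3, Z=1, U=2) weight 1/256
  (W=3, Y=2, X=4, Z=0, U=1) weight 1/768
  (W=3, Y=2, X=4, Z=1, U=1) weight 1/768
  (W=3, Y=3, X=2, Z=0, U=3) weight 1/256
  (W=3, Y=3, X=2, Z=1, U=3) weight 1/256
  … 10 more
Group by U:
  weight(U=1) = 1/128
  weight(U=2) = 3/128
  weight(U=3) = 3/128
Total weight = 1/128 + 3/128 + 3/128 = 7/128
P(U=1 | obs) = 1/128 / 7/128 = 1/7
P(U=2 | obs) = 3/128 / 7/128 = 3/7
P(U=3 | obs) = 3/128 / 7/128 = 3/7

P(U=1) = 1/7, P(U=2) = 3/7, P(U=3) = 3/7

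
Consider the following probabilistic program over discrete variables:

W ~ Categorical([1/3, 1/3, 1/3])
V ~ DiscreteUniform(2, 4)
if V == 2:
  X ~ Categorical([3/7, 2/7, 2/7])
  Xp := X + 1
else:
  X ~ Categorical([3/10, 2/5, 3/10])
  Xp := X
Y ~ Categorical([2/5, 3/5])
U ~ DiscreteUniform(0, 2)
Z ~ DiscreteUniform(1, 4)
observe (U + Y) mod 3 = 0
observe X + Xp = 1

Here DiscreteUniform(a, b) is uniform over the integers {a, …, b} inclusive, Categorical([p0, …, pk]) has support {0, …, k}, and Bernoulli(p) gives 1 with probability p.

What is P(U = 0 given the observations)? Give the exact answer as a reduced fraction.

Enumerate traces; 24 have nonzero weight after conditioning:
  (W=0, V=2, X=0, Y=0, U=0, Z=1) weight 1/630
  (W=0, V=2, X=0, Y=0, U=0, Z=2) weight 1/630
  (W=0, V=2, X=0, Y=0, U=0, Z=3) weight 1/630
  (W=0, V=2, X=0, Y=0, U=0, Z=4) weight 1/630
  (W=0, V=2, X=0, Y=1, U=2, Z=1) weight 1/420
  (W=0, V=2, X=0, Y=1, U=2, Z=2) weight 1/420
  (W=0, V=2, X=0, Y=1, U=2, Z=3) weight 1/420
  (W=0, V=2, X=0, Y=1, U=2, Z=4) weight 1/420
  … 16 more
Group by U:
  weight(U=0) = 2/105
  weight(U=2) = 1/35
Total weight = 2/105 + 1/35 = 1/21
P(U=0 | obs) = 2/105 / 1/21 = 2/5
P(U=2 | obs) = 1/35 / 1/21 = 3/5

P(U = 0 | obs) = 2/5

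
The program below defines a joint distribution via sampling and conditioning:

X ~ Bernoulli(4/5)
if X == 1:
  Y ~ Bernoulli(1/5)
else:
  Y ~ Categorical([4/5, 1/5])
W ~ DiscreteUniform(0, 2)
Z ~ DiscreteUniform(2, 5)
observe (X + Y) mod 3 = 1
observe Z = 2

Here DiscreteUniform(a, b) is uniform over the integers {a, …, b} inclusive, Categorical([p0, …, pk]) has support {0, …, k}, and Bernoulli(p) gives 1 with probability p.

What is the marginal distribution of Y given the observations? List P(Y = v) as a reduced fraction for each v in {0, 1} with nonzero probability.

Enumerate traces; 6 have nonzero weight after conditioning:
  (X=0, Y=1, W=0, Z=2) weight 1/300
  (X=0, Y=1, W=1, Z=2) weight 1/300
  (X=0, Y=1, W=2, Z=2) weight 1/300
  (X=1, Y=0, W=0, Z=2) weight 4/75
  (X=1, Y=0, W=1, Z=2) weight 4/75
  (X=1, Y=0, W=2, Z=2) weight 4/75
Group by Y:
  weight(Y=0) = 4/25
  weight(Y=1) = 1/100
Total weight = 4/25 + 1/100 = 17/100
P(Y=0 | obs) = 4/25 / 17/100 = 16/17
P(Y=1 | obs) = 1/100 / 17/100 = 1/17

P(Y=0) = 16/17, P(Y=1) = 1/17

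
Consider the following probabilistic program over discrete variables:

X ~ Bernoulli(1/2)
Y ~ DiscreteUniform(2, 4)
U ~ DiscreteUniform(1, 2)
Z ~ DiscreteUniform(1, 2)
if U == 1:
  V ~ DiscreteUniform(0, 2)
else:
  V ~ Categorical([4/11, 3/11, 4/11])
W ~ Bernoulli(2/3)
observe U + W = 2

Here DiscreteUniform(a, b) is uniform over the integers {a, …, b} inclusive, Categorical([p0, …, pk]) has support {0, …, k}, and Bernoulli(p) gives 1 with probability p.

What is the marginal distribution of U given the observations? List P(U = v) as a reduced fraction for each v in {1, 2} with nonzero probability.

P(U=1) = 2/3, P(U=2) = 1/3

Enumerate traces; 72 have nonzero weight after conditioning:
  (X=0, Y=2, U=1, Z=1, V=0, W=1) weight 1/108
  (X=0, Y=2, U=1, Z=1, V=1, W=1) weight 1/108
  (X=0, Y=2, U=1, Z=1, V=2, W=1) weight 1/108
  (X=0, Y=2, U=1, Z=2, V=0, W=1) weight 1/108
  (X=0, Y=2, U=1, Z=2, V=1, W=1) weight 1/108
  (X=0, Y=2, U=1, Z=2, V=2, W=1) weight 1/108
  (X=0, Y=2, U=2, Z=1, V=0, W=0) weight 1/198
  (X=0, Y=2, U=2, Z=1, V=1, W=0) weight 1/264
  … 64 more
Group by U:
  weight(U=1) = 1/3
  weight(U=2) = 1/6
Total weight = 1/3 + 1/6 = 1/2
P(U=1 | obs) = 1/3 / 1/2 = 2/3
P(U=2 | obs) = 1/6 / 1/2 = 1/3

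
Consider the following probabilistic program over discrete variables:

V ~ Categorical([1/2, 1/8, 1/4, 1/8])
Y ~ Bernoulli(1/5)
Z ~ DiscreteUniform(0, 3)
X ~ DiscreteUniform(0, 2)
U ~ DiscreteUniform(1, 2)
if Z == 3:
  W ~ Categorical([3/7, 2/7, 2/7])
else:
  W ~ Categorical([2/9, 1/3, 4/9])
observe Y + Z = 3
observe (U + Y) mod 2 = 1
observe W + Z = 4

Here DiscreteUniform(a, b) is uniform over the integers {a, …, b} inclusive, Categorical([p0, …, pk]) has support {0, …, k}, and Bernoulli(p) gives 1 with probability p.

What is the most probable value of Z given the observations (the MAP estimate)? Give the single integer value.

Enumerate traces; 24 have nonzero weight after conditioning:
  (V=0, Y=0, Z=3, X=0, U=1, W=1) weight 1/210
  (V=0, Y=0, Z=3, X=1, U=1, W=1) weight 1/210
  (V=0, Y=0, Z=3, X=2, U=1, W=1) weight 1/210
  (V=0, Y=1, Z=2, X=0, U=2, W=2) weight 1/540
  (V=0, Y=1, Z=2, X=1, U=2, W=2) weight 1/540
  (V=0, Y=1, Z=2, X=2, U=2, W=2) weight 1/540
  (V=1, Y=0, Z=3, X=0, U=1, W=1) weight 1/840
  (V=1, Y=0, Z=3, X=1, U=1, W=1) weight 1/840
  … 16 more
Group by Z:
  weight(Z=2) = 1/90
  weight(Z=3) = 1/35
Total weight = 1/90 + 1/35 = 5/126
P(Z=2 | obs) = 1/90 / 5/126 = 7/25
P(Z=3 | obs) = 1/35 / 5/126 = 18/25
argmax = 3

argmax_v P(Z = v | obs) = 3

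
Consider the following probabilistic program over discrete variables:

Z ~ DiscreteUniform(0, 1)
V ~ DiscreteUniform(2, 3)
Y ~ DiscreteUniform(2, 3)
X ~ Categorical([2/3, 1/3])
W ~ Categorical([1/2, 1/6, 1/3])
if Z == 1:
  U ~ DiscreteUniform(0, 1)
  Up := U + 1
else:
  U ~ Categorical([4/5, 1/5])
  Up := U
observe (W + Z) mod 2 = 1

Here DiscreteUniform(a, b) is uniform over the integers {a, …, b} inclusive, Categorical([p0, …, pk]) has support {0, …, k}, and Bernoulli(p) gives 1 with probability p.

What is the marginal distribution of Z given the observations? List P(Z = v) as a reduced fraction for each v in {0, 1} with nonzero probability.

P(Z=0) = 1/6, P(Z=1) = 5/6

Enumerate traces; 48 have nonzero weight after conditioning:
  (Z=0, V=2, Y=2, X=0, W=1, U=0) weight 1/90
  (Z=0, V=2, Y=2, X=0, W=1, U=1) weight 1/360
  (Z=0, V=2, Y=2, X=1, W=1, U=0) weight 1/180
  (Z=0, V=2, Y=2, X=1, W=1, U=1) weight 1/720
  (Z=0, V=2, Y=3, X=0, W=1, U=0) weight 1/90
  (Z=0, V=2, Y=3, X=0, W=1, U=1) weight 1/360
  (Z=0, V=2, Y=3, X=1, W=1, U=0) weight 1/180
  (Z=0, V=2, Y=3, X=1, W=1, U=1) weight 1/720
  (Z=1, V=2, Y=2, X=0, W=0, U=0) weight 1/48
  … 39 more
Group by Z:
  weight(Z=0) = 1/12
  weight(Z=1) = 5/12
Total weight = 1/12 + 5/12 = 1/2
P(Z=0 | obs) = 1/12 / 1/2 = 1/6
P(Z=1 | obs) = 5/12 / 1/2 = 5/6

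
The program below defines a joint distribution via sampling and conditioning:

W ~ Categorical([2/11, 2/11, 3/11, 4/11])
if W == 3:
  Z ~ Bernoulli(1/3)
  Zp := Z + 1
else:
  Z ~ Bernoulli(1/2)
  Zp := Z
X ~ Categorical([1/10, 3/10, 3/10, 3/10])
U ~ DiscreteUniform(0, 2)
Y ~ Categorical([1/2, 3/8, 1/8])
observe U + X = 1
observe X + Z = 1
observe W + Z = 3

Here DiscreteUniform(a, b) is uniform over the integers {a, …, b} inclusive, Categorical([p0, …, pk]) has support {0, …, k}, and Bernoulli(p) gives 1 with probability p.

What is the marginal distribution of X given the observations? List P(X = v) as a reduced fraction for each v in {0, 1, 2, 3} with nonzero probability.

P(X=0) = 3/19, P(X=1) = 16/19

Enumerate traces; 6 have nonzero weight after conditioning:
  (W=2, Z=1, X=0, U=1, Y=0) weight 1/440
  (W=2, Z=1, X=0, U=1, Y=1) weight 3/1760
  (W=2, Z=1, X=0, U=1, Y=2) weight 1/1760
  (W=3, Z=0, X=1, U=0, Y=0) weight 2/165
  (W=3, Z=0, X=1, U=0, Y=1) weight 1/110
  (W=3, Z=0, X=1, U=0, Y=2) weight 1/330
Group by X:
  weight(X=0) = 1/220
  weight(X=1) = 4/165
Total weight = 1/220 + 4/165 = 19/660
P(X=0 | obs) = 1/220 / 19/660 = 3/19
P(X=1 | obs) = 4/165 / 19/660 = 16/19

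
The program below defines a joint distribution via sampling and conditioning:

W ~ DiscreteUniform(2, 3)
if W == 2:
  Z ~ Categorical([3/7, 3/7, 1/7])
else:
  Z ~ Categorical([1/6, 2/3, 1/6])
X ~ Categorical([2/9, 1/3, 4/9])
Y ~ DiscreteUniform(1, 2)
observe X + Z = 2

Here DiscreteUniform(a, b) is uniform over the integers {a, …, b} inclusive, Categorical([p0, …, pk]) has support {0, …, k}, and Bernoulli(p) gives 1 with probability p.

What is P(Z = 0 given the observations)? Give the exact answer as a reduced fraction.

P(Z = 0 | obs) = 25/66

Enumerate traces; 12 have nonzero weight after conditioning:
  (W=2, Z=0, X=2, Y=1) weight 1/21
  (W=2, Z=0, X=2, Y=2) weight 1/21
  (W=2, Z=1, X=1, Y=1) weight 1/28
  (W=2, Z=1, X=1, Y=2) weight 1/28
  (W=2, Z=2, X=0, Y=1) weight 1/126
  (W=2, Z=2, X=0, Y=2) weight 1/126
  (W=3, Z=0, X=2, Y=1) weight 1/54
  (W=3, Z=0, X=2, Y=2) weight 1/54
  … 4 more
Group by Z:
  weight(Z=0) = 25/189
  weight(Z=1) = 23/126
  weight(Z=2) = 13/378
Total weight = 25/189 + 23/126 + 13/378 = 22/63
P(Z=0 | obs) = 25/189 / 22/63 = 25/66
P(Z=1 | obs) = 23/126 / 22/63 = 23/44
P(Z=2 | obs) = 13/378 / 22/63 = 13/132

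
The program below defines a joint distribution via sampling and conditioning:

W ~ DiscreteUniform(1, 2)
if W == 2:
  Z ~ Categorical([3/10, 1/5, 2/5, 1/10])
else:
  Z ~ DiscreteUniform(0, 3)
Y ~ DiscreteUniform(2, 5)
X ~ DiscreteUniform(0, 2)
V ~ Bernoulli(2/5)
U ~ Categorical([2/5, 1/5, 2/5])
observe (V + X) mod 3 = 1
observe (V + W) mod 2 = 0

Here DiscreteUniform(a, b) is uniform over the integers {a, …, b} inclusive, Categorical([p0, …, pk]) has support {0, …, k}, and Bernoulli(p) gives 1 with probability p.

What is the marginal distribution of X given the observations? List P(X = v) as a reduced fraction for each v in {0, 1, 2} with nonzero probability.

Enumerate traces; 96 have nonzero weight after conditioning:
  (W=1, Z=0, Y=2, X=0, V=1, U=0) weight 1/600
  (W=1, Z=0, Y=2, X=0, V=1, U=1) weight 1/1200
  (W=1, Z=0, Y=2, X=0, V=1, U=2) weight 1/600
  (W=1, Z=0, Y=3, X=0, V=1, U=0) weight 1/600
  (W=1, Z=0, Y=3, X=0, V=1, U=1) weight 1/1200
  (W=1, Z=0, Y=3, X=0, V=1, U=2) weight 1/600
  (W=1, Z=0, Y=4, X=0, V=1, U=0) weight 1/600
  (W=1, Z=0, Y=4, X=0, V=1, U=1) weight 1/1200
  (W=2, Z=0, Y=2, X=1, V=0, U=0) weight 3/1000
  … 87 more
Group by X:
  weight(X=0) = 1/15
  weight(X=1) = 1/10
Total weight = 1/15 + 1/10 = 1/6
P(X=0 | obs) = 1/15 / 1/6 = 2/5
P(X=1 | obs) = 1/10 / 1/6 = 3/5

P(X=0) = 2/5, P(X=1) = 3/5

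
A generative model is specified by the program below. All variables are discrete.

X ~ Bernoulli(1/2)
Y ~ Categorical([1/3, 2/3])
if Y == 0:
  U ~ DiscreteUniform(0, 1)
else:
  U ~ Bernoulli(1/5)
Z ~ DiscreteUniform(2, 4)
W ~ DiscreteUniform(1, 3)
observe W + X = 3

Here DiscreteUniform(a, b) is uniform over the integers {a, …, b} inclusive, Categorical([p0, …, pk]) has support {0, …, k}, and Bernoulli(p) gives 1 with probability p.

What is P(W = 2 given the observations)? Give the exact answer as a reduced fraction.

P(W = 2 | obs) = 1/2

Enumerate traces; 24 have nonzero weight after conditioning:
  (X=0, Y=0, U=0, Z=2, W=3) weight 1/108
  (X=0, Y=0, U=0, Z=3, W=3) weight 1/108
  (X=0, Y=0, U=0, Z=4, W=3) weight 1/108
  (X=0, Y=0, U=1, Z=2, W=3) weight 1/108
  (X=0, Y=0, U=1, Z=3, W=3) weight 1/108
  (X=0, Y=0, U=1, Z=4, W=3) weight 1/108
  (X=0, Y=1, U=0, Z=2, W=3) weight 4/135
  (X=0, Y=1, U=0, Z=3, W=3) weight 4/135
  (X=1, Y=0, U=0, Z=2, W=2) weight 1/108
  … 15 more
Group by W:
  weight(W=2) = 1/6
  weight(W=3) = 1/6
Total weight = 1/6 + 1/6 = 1/3
P(W=2 | obs) = 1/6 / 1/3 = 1/2
P(W=3 | obs) = 1/6 / 1/3 = 1/2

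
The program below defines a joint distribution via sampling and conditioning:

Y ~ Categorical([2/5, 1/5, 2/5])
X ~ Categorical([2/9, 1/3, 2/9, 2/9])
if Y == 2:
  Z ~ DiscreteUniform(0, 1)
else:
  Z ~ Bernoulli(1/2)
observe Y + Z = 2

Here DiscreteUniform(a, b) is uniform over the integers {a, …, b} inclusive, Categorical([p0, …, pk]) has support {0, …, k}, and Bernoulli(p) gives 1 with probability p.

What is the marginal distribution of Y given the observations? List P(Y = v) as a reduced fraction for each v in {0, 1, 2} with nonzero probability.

P(Y=1) = 1/3, P(Y=2) = 2/3

Enumerate traces; 8 have nonzero weight after conditioning:
  (Y=1, X=0, Z=1) weight 1/45
  (Y=1, X=1, Z=1) weight 1/30
  (Y=1, X=2, Z=1) weight 1/45
  (Y=1, X=3, Z=1) weight 1/45
  (Y=2, X=0, Z=0) weight 2/45
  (Y=2, X=1, Z=0) weight 1/15
  (Y=2, X=2, Z=0) weight 2/45
  (Y=2, X=3, Z=0) weight 2/45
Group by Y:
  weight(Y=1) = 1/10
  weight(Y=2) = 1/5
Total weight = 1/10 + 1/5 = 3/10
P(Y=1 | obs) = 1/10 / 3/10 = 1/3
P(Y=2 | obs) = 1/5 / 3/10 = 2/3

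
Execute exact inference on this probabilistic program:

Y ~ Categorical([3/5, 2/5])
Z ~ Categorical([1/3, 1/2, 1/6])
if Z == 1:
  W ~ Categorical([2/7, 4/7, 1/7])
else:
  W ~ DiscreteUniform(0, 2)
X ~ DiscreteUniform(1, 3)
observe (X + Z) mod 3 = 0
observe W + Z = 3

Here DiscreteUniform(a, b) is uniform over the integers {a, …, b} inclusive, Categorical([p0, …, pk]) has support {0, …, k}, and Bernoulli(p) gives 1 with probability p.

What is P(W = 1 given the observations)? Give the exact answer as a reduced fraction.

Enumerate traces; 4 have nonzero weight after conditioning:
  (Y=0, Z=1, W=2, X=2) weight 1/70
  (Y=0, Z=2, W=1, X=1) weight 1/90
  (Y=1, Z=1, W=2, X=2) weight 1/105
  (Y=1, Z=2, W=1, X=1) weight 1/135
Group by W:
  weight(W=1) = 1/54
  weight(W=2) = 1/42
Total weight = 1/54 + 1/42 = 8/189
P(W=1 | obs) = 1/54 / 8/189 = 7/16
P(W=2 | obs) = 1/42 / 8/189 = 9/16

P(W = 1 | obs) = 7/16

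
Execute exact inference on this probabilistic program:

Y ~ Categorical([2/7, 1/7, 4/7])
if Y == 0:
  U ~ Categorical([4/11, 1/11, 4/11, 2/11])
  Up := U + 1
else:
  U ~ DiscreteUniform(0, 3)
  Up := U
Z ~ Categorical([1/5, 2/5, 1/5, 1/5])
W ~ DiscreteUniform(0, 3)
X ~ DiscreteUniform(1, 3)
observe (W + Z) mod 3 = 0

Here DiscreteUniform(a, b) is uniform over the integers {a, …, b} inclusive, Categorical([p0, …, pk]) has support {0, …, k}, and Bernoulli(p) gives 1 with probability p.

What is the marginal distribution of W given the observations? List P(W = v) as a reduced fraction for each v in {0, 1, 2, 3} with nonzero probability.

P(W=0) = 2/7, P(W=1) = 1/7, P(W=2) = 2/7, P(W=3) = 2/7

Enumerate traces; 216 have nonzero weight after conditioning:
  (Y=0, U=0, Z=0, W=0, X=1) weight 2/1155
  (Y=0, U=0, Z=0, W=0, X=2) weight 2/1155
  (Y=0, U=0, Z=0, W=0, X=3) weight 2/1155
  (Y=0, U=0, Z=0, W=3, X=1) weight 2/1155
  (Y=0, U=0, Z=0, W=3, X=2) weight 2/1155
  (Y=0, U=0, Z=0, W=3, X=3) weight 2/1155
  (Y=0, U=0, Z=1, W=2, X=1) weight 4/1155
  (Y=0, U=0, Z=1, W=2, X=2) weight 4/1155
  (Y=0, U=0, Z=2, W=1, X=1) weight 2/1155
  … 207 more
Group by W:
  weight(W=0) = 1/10
  weight(W=1) = 1/20
  weight(W=2) = 1/10
  weight(W=3) = 1/10
Total weight = 1/10 + 1/20 + 1/10 + 1/10 = 7/20
P(W=0 | obs) = 1/10 / 7/20 = 2/7
P(W=1 | obs) = 1/20 / 7/20 = 1/7
P(W=2 | obs) = 1/10 / 7/20 = 2/7
P(W=3 | obs) = 1/10 / 7/20 = 2/7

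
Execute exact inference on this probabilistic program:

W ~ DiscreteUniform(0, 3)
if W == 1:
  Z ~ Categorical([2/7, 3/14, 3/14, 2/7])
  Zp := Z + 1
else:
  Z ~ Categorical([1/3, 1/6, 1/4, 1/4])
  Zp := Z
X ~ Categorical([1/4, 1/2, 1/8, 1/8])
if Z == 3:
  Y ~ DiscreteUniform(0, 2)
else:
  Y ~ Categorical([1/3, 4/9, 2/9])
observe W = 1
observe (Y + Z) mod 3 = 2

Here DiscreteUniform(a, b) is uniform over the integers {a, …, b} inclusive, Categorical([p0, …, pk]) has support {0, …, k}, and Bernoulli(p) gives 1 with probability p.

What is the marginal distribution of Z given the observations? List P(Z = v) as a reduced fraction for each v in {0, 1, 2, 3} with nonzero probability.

Enumerate traces; 16 have nonzero weight after conditioning:
  (W=1, Z=0, X=0, Y=2) weight 1/252
  (W=1, Z=0, X=1, Y=2) weight 1/126
  (W=1, Z=0, X=2, Y=2) weight 1/504
  (W=1, Z=0, X=3, Y=2) weight 1/504
  (W=1, Z=1, X=0, Y=1) weight 1/168
  (W=1, Z=1, X=1, Y=1) weight 1/84
  (W=1, Z=1, X=2, Y=1) weight 1/336
  (W=1, Z=1, X=3, Y=1) weight 1/336
  (W=1, Z=2, X=0, Y=0) weight 1/224
  (W=1, Z=3, X=0, Y=2) weight 1/168
  … 6 more
Group by Z:
  weight(Z=0) = 1/63
  weight(Z=1) = 1/42
  weight(Z=2) = 1/56
  weight(Z=3) = 1/42
Total weight = 1/63 + 1/42 + 1/56 + 1/42 = 41/504
P(Z=0 | obs) = 1/63 / 41/504 = 8/41
P(Z=1 | obs) = 1/42 / 41/504 = 12/41
P(Z=2 | obs) = 1/56 / 41/504 = 9/41
P(Z=3 | obs) = 1/42 / 41/504 = 12/41

P(Z=0) = 8/41, P(Z=1) = 12/41, P(Z=2) = 9/41, P(Z=3) = 12/41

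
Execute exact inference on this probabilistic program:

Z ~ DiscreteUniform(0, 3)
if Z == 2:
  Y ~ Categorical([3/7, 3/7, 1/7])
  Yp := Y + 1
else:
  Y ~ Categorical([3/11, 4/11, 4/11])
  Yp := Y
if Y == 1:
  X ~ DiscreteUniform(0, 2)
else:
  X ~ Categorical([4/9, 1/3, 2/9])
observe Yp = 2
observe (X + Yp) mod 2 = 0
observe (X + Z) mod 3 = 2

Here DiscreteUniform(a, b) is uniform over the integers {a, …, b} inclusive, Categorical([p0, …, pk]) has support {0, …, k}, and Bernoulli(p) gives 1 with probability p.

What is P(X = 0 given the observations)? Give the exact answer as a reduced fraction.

Enumerate traces; 3 have nonzero weight after conditioning:
  (Z=0, Y=2, X=2) weight 2/99
  (Z=2, Y=1, X=0) weight 1/28
  (Z=3, Y=2, X=2) weight 2/99
Group by X:
  weight(X=0) = 1/28
  weight(X=2) = 4/99
Total weight = 1/28 + 4/99 = 211/2772
P(X=0 | obs) = 1/28 / 211/2772 = 99/211
P(X=2 | obs) = 4/99 / 211/2772 = 112/211

P(X = 0 | obs) = 99/211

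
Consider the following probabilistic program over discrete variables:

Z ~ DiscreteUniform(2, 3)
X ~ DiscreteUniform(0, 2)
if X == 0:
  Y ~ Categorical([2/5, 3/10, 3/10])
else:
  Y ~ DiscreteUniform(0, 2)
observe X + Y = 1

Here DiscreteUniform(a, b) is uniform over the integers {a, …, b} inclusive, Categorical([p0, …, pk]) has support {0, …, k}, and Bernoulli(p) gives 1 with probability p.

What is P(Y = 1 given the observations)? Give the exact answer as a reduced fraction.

P(Y = 1 | obs) = 9/19

Enumerate traces; 4 have nonzero weight after conditioning:
  (Z=2, X=0, Y=1) weight 1/20
  (Z=2, X=1, Y=0) weight 1/18
  (Z=3, X=0, Y=1) weight 1/20
  (Z=3, X=1, Y=0) weight 1/18
Group by Y:
  weight(Y=0) = 1/9
  weight(Y=1) = 1/10
Total weight = 1/9 + 1/10 = 19/90
P(Y=0 | obs) = 1/9 / 19/90 = 10/19
P(Y=1 | obs) = 1/10 / 19/90 = 9/19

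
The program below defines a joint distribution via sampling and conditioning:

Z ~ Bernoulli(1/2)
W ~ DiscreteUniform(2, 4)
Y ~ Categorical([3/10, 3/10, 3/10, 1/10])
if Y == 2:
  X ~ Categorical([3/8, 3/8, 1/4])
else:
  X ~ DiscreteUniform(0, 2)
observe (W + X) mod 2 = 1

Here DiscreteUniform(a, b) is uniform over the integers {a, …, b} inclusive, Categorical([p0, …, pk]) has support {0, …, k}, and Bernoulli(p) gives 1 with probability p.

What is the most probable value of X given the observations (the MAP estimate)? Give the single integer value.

argmax_v P(X = v | obs) = 1

Enumerate traces; 32 have nonzero weight after conditioning:
  (Z=0, W=2, Y=0, X=1) weight 1/60
  (Z=0, W=2, Y=1, X=1) weight 1/60
  (Z=0, W=2, Y=2, X=1) weight 3/160
  (Z=0, W=2, Y=3, X=1) weight 1/180
  (Z=0, W=3, Y=0, X=0) weight 1/60
  (Z=0, W=3, Y=0, X=2) weight 1/60
  (Z=0, W=3, Y=1, X=0) weight 1/60
  (Z=0, W=3, Y=1, X=2) weight 1/60
  … 24 more
Group by X:
  weight(X=0) = 83/720
  weight(X=1) = 83/360
  weight(X=2) = 37/360
Total weight = 83/720 + 83/360 + 37/360 = 323/720
P(X=0 | obs) = 83/720 / 323/720 = 83/323
P(X=1 | obs) = 83/360 / 323/720 = 166/323
P(X=2 | obs) = 37/360 / 323/720 = 74/323
argmax = 1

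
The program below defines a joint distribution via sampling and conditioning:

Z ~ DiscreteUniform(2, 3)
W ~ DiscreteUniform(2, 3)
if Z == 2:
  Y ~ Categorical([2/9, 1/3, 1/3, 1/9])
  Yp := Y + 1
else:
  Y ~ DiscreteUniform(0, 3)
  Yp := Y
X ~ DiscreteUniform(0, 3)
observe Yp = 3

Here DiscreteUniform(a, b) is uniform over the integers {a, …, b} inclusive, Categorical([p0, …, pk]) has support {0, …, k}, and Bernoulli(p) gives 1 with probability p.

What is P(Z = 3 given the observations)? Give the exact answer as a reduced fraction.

Enumerate traces; 16 have nonzero weight after conditioning:
  (Z=2, W=2, Y=2, X=0) weight 1/48
  (Z=2, W=2, Y=2, X=1) weight 1/48
  (Z=2, W=2, Y=2, X=2) weight 1/48
  (Z=2, W=2, Y=2, X=3) weight 1/48
  (Z=2, W=3, Y=2, X=0) weight 1/48
  (Z=2, W=3, Y=2, X=1) weight 1/48
  (Z=2, W=3, Y=2, X=2) weight 1/48
  (Z=2, W=3, Y=2, X=3) weight 1/48
  (Z=3, W=2, Y=3, X=0) weight 1/64
  … 7 more
Group by Z:
  weight(Z=2) = 1/6
  weight(Z=3) = 1/8
Total weight = 1/6 + 1/8 = 7/24
P(Z=2 | obs) = 1/6 / 7/24 = 4/7
P(Z=3 | obs) = 1/8 / 7/24 = 3/7

P(Z = 3 | obs) = 3/7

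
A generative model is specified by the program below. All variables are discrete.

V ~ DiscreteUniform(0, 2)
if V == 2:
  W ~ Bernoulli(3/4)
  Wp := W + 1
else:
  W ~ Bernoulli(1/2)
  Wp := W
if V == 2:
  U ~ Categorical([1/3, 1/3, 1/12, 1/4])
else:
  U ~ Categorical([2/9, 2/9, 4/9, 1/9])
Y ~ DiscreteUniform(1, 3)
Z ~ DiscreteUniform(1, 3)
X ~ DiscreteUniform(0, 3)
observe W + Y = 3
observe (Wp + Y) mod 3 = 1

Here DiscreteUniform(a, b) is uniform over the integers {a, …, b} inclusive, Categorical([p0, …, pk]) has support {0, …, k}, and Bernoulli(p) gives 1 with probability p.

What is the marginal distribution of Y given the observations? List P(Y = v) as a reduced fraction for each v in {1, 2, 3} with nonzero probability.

Enumerate traces; 96 have nonzero weight after conditioning:
  (V=2, W=0, U=0, Y=3, Z=1, X=0) weight 1/1296
  (V=2, W=0, U=0, Y=3, Z=1, X=1) weight 1/1296
  (V=2, W=0, U=0, Y=3, Z=1, X=2) weight 1/1296
  (V=2, W=0, U=0, Y=3, Z=1, X=3) weight 1/1296
  (V=2, W=0, U=0, Y=3, Z=2, X=0) weight 1/1296
  (V=2, W=0, U=0, Y=3, Z=2, X=1) weight 1/1296
  (V=2, W=0, U=0, Y=3, Z=2, X=2) weight 1/1296
  (V=2, W=0, U=0, Y=3, Z=2, X=3) weight 1/1296
  (V=2, W=1, U=0, Y=2, Z=1, X=0) weight 1/432
  … 87 more
Group by Y:
  weight(Y=2) = 1/12
  weight(Y=3) = 1/36
Total weight = 1/12 + 1/36 = 1/9
P(Y=2 | obs) = 1/12 / 1/9 = 3/4
P(Y=3 | obs) = 1/36 / 1/9 = 1/4

P(Y=2) = 3/4, P(Y=3) = 1/4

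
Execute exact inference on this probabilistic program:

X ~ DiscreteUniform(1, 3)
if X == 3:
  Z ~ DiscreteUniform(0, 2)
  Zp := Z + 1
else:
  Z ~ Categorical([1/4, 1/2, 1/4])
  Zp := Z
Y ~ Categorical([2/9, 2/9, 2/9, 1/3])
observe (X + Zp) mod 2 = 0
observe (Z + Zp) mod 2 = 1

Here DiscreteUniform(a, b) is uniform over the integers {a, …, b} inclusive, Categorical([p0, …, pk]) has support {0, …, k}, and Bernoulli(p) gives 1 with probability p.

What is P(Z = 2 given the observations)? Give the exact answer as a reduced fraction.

P(Z = 2 | obs) = 1/2

Enumerate traces; 8 have nonzero weight after conditioning:
  (X=3, Z=0, Y=0) weight 2/81
  (X=3, Z=0, Y=1) weight 2/81
  (X=3, Z=0, Y=2) weight 2/81
  (X=3, Z=0, Y=3) weight 1/27
  (X=3, Z=2, Y=0) weight 2/81
  (X=3, Z=2, Y=1) weight 2/81
  (X=3, Z=2, Y=2) weight 2/81
  (X=3, Z=2, Y=3) weight 1/27
Group by Z:
  weight(Z=0) = 1/9
  weight(Z=2) = 1/9
Total weight = 1/9 + 1/9 = 2/9
P(Z=0 | obs) = 1/9 / 2/9 = 1/2
P(Z=2 | obs) = 1/9 / 2/9 = 1/2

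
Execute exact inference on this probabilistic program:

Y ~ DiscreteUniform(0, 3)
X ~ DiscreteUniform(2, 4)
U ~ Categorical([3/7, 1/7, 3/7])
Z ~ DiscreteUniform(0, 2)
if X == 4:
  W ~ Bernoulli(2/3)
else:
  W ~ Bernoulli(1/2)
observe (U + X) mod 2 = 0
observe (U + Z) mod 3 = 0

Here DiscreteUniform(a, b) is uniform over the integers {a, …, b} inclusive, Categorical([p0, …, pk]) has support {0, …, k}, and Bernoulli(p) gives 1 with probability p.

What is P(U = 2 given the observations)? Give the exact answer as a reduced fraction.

Enumerate traces; 40 have nonzero weight after conditioning:
  (Y=0, X=2, U=0, Z=0, W=0) weight 1/168
  (Y=0, X=2, U=0, Z=0, W=1) weight 1/168
  (Y=0, X=2, U=2, Z=1, W=0) weight 1/168
  (Y=0, X=2, U=2, Z=1, W=1) weight 1/168
  (Y=0, X=3, U=1, Z=2, W=0) weight 1/504
  (Y=0, X=3, U=1, Z=2, W=1) weight 1/504
  (Y=0, X=4, U=0, Z=0, W=0) weight 1/252
  (Y=0, X=4, U=0, Z=0, W=1) weight 1/126
  … 32 more
Group by U:
  weight(U=0) = 2/21
  weight(U=1) = 1/63
  weight(U=2) = 2/21
Total weight = 2/21 + 1/63 + 2/21 = 13/63
P(U=0 | obs) = 2/21 / 13/63 = 6/13
P(U=1 | obs) = 1/63 / 13/63 = 1/13
P(U=2 | obs) = 2/21 / 13/63 = 6/13

P(U = 2 | obs) = 6/13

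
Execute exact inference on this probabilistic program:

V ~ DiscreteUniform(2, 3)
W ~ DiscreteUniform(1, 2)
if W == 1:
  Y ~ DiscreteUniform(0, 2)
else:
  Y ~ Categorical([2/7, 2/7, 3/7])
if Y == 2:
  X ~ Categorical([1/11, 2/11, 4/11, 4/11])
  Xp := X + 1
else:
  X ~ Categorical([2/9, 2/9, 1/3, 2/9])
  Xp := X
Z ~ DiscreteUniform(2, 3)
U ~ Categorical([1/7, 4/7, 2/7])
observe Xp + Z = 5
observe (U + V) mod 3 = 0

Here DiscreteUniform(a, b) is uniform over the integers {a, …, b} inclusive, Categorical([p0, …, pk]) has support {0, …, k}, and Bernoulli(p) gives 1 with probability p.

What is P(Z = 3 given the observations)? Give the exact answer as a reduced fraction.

Enumerate traces; 24 have nonzero weight after conditioning:
  (V=2, W=1, Y=0, X=2, Z=3, U=1) weight 1/126
  (V=2, W=1, Y=0, X=3, Z=2, U=1) weight 1/189
  (V=2, W=1, Y=1, X=2, Z=3, U=1) weight 1/126
  (V=2, W=1, Y=1, X=3, Z=2, U=1) weight 1/189
  (V=2, W=1, Y=2, X=1, Z=3, U=1) weight 1/231
  (V=2, W=1, Y=2, X=2, Z=2, U=1) weight 2/231
  (V=2, W=2, Y=0, X=2, Z=3, U=1) weight 1/147
  (V=2, W=2, Y=0, X=3, Z=2, U=1) weight 2/441
  … 16 more
Group by Z:
  weight(Z=2) = 205/4158
  weight(Z=3) = 955/19404
Total weight = 205/4158 + 955/19404 = 5735/58212
P(Z=2 | obs) = 205/4158 / 5735/58212 = 574/1147
P(Z=3 | obs) = 955/19404 / 5735/58212 = 573/1147

P(Z = 3 | obs) = 573/1147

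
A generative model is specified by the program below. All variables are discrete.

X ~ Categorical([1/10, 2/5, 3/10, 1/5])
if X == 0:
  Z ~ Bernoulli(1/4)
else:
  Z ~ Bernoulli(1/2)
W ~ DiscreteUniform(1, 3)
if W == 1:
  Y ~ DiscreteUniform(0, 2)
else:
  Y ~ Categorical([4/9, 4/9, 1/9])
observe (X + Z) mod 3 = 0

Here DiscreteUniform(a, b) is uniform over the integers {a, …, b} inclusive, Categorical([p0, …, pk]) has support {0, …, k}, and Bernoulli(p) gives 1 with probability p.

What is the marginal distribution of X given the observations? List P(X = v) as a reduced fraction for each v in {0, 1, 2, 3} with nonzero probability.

P(X=0) = 3/13, P(X=2) = 6/13, P(X=3) = 4/13

Enumerate traces; 27 have nonzero weight after conditioning:
  (X=0, Z=0, W=1, Y=0) weight 1/120
  (X=0, Z=0, W=1, Y=1) weight 1/120
  (X=0, Z=0, W=1, Y=2) weight 1/120
  (X=0, Z=0, W=2, Y=0) weight 1/90
  (X=0, Z=0, W=2, Y=1) weight 1/90
  (X=0, Z=0, W=2, Y=2) weight 1/360
  (X=0, Z=0, W=3, Y=0) weight 1/90
  (X=0, Z=0, W=3, Y=1) weight 1/90
  (X=2, Z=1, W=1, Y=0) weight 1/60
  (X=3, Z=0, W=1, Y=0) weight 1/90
  … 17 more
Group by X:
  weight(X=0) = 3/40
  weight(X=2) = 3/20
  weight(X=3) = 1/10
Total weight = 3/40 + 3/20 + 1/10 = 13/40
P(X=0 | obs) = 3/40 / 13/40 = 3/13
P(X=2 | obs) = 3/20 / 13/40 = 6/13
P(X=3 | obs) = 1/10 / 13/40 = 4/13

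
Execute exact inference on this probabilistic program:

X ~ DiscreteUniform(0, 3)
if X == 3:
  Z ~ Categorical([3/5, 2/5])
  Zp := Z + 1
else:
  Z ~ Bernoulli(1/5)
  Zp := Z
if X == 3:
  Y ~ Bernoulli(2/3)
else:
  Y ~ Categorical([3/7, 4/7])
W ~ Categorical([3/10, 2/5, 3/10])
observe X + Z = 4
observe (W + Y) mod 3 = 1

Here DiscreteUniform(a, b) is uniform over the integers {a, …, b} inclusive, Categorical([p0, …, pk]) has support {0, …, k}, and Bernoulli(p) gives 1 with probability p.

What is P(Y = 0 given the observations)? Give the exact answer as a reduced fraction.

Enumerate traces; 2 have nonzero weight after conditioning:
  (X=3, Z=1, Y=0, W=1) weight 1/75
  (X=3, Z=1, Y=1, W=0) weight 1/50
Group by Y:
  weight(Y=0) = 1/75
  weight(Y=1) = 1/50
Total weight = 1/75 + 1/50 = 1/30
P(Y=0 | obs) = 1/75 / 1/30 = 2/5
P(Y=1 | obs) = 1/50 / 1/30 = 3/5

P(Y = 0 | obs) = 2/5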